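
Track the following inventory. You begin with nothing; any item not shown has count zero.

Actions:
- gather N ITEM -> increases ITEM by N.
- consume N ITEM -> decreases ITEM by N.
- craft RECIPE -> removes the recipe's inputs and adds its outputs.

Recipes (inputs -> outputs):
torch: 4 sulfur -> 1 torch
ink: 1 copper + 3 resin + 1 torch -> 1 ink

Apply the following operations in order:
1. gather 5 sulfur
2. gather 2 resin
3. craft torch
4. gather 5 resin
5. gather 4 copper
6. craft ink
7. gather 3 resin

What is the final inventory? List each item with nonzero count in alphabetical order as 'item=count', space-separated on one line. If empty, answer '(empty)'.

After 1 (gather 5 sulfur): sulfur=5
After 2 (gather 2 resin): resin=2 sulfur=5
After 3 (craft torch): resin=2 sulfur=1 torch=1
After 4 (gather 5 resin): resin=7 sulfur=1 torch=1
After 5 (gather 4 copper): copper=4 resin=7 sulfur=1 torch=1
After 6 (craft ink): copper=3 ink=1 resin=4 sulfur=1
After 7 (gather 3 resin): copper=3 ink=1 resin=7 sulfur=1

Answer: copper=3 ink=1 resin=7 sulfur=1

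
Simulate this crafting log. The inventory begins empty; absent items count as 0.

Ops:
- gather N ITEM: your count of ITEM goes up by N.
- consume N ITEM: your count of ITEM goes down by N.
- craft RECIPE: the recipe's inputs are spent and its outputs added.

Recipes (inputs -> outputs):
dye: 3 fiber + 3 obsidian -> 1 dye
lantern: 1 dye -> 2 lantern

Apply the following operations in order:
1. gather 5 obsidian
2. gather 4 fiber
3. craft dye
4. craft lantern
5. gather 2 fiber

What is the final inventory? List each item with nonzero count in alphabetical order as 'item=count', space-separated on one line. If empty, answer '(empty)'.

Answer: fiber=3 lantern=2 obsidian=2

Derivation:
After 1 (gather 5 obsidian): obsidian=5
After 2 (gather 4 fiber): fiber=4 obsidian=5
After 3 (craft dye): dye=1 fiber=1 obsidian=2
After 4 (craft lantern): fiber=1 lantern=2 obsidian=2
After 5 (gather 2 fiber): fiber=3 lantern=2 obsidian=2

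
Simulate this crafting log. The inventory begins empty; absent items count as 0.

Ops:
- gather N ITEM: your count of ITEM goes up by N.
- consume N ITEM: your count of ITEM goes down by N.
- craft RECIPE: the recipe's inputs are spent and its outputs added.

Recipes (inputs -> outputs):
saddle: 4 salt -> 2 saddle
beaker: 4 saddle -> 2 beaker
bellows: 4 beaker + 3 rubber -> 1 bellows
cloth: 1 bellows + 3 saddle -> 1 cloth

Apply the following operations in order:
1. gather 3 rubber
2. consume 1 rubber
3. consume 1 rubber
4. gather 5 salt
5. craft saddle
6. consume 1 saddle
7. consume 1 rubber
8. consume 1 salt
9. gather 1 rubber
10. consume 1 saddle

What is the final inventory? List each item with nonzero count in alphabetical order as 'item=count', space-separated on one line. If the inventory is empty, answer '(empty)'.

Answer: rubber=1

Derivation:
After 1 (gather 3 rubber): rubber=3
After 2 (consume 1 rubber): rubber=2
After 3 (consume 1 rubber): rubber=1
After 4 (gather 5 salt): rubber=1 salt=5
After 5 (craft saddle): rubber=1 saddle=2 salt=1
After 6 (consume 1 saddle): rubber=1 saddle=1 salt=1
After 7 (consume 1 rubber): saddle=1 salt=1
After 8 (consume 1 salt): saddle=1
After 9 (gather 1 rubber): rubber=1 saddle=1
After 10 (consume 1 saddle): rubber=1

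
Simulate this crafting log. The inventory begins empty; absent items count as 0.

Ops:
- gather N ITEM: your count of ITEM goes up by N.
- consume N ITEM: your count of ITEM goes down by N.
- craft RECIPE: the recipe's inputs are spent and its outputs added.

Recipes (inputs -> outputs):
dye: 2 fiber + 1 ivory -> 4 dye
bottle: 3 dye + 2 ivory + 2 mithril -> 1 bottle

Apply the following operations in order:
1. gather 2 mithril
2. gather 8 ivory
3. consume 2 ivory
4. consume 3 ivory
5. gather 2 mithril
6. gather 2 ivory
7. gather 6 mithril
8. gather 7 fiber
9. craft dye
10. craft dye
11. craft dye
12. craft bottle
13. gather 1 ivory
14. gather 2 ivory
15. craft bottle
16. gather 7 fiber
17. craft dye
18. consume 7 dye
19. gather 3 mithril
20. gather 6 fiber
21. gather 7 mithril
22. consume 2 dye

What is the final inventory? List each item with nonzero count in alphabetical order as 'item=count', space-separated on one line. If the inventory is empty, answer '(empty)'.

Answer: bottle=2 dye=1 fiber=12 mithril=16

Derivation:
After 1 (gather 2 mithril): mithril=2
After 2 (gather 8 ivory): ivory=8 mithril=2
After 3 (consume 2 ivory): ivory=6 mithril=2
After 4 (consume 3 ivory): ivory=3 mithril=2
After 5 (gather 2 mithril): ivory=3 mithril=4
After 6 (gather 2 ivory): ivory=5 mithril=4
After 7 (gather 6 mithril): ivory=5 mithril=10
After 8 (gather 7 fiber): fiber=7 ivory=5 mithril=10
After 9 (craft dye): dye=4 fiber=5 ivory=4 mithril=10
After 10 (craft dye): dye=8 fiber=3 ivory=3 mithril=10
After 11 (craft dye): dye=12 fiber=1 ivory=2 mithril=10
After 12 (craft bottle): bottle=1 dye=9 fiber=1 mithril=8
After 13 (gather 1 ivory): bottle=1 dye=9 fiber=1 ivory=1 mithril=8
After 14 (gather 2 ivory): bottle=1 dye=9 fiber=1 ivory=3 mithril=8
After 15 (craft bottle): bottle=2 dye=6 fiber=1 ivory=1 mithril=6
After 16 (gather 7 fiber): bottle=2 dye=6 fiber=8 ivory=1 mithril=6
After 17 (craft dye): bottle=2 dye=10 fiber=6 mithril=6
After 18 (consume 7 dye): bottle=2 dye=3 fiber=6 mithril=6
After 19 (gather 3 mithril): bottle=2 dye=3 fiber=6 mithril=9
After 20 (gather 6 fiber): bottle=2 dye=3 fiber=12 mithril=9
After 21 (gather 7 mithril): bottle=2 dye=3 fiber=12 mithril=16
After 22 (consume 2 dye): bottle=2 dye=1 fiber=12 mithril=16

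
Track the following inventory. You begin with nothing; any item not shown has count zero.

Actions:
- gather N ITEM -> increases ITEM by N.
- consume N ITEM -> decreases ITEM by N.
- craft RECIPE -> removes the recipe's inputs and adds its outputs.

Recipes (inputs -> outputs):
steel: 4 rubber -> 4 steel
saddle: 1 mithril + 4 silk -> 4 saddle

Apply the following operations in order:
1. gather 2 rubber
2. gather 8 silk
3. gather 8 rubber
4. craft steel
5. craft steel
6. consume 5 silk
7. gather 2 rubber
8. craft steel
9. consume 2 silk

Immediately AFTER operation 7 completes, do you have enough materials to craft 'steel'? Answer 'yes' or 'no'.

Answer: yes

Derivation:
After 1 (gather 2 rubber): rubber=2
After 2 (gather 8 silk): rubber=2 silk=8
After 3 (gather 8 rubber): rubber=10 silk=8
After 4 (craft steel): rubber=6 silk=8 steel=4
After 5 (craft steel): rubber=2 silk=8 steel=8
After 6 (consume 5 silk): rubber=2 silk=3 steel=8
After 7 (gather 2 rubber): rubber=4 silk=3 steel=8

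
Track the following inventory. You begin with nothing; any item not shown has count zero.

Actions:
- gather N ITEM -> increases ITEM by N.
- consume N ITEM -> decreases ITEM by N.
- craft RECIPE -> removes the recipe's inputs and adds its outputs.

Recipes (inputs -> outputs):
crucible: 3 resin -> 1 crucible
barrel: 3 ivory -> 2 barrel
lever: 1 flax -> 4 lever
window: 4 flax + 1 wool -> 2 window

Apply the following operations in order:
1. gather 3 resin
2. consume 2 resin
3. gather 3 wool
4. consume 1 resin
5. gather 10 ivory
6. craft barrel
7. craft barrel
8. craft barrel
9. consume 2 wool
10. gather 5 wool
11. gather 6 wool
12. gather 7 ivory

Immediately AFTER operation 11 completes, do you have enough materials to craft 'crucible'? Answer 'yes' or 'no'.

After 1 (gather 3 resin): resin=3
After 2 (consume 2 resin): resin=1
After 3 (gather 3 wool): resin=1 wool=3
After 4 (consume 1 resin): wool=3
After 5 (gather 10 ivory): ivory=10 wool=3
After 6 (craft barrel): barrel=2 ivory=7 wool=3
After 7 (craft barrel): barrel=4 ivory=4 wool=3
After 8 (craft barrel): barrel=6 ivory=1 wool=3
After 9 (consume 2 wool): barrel=6 ivory=1 wool=1
After 10 (gather 5 wool): barrel=6 ivory=1 wool=6
After 11 (gather 6 wool): barrel=6 ivory=1 wool=12

Answer: no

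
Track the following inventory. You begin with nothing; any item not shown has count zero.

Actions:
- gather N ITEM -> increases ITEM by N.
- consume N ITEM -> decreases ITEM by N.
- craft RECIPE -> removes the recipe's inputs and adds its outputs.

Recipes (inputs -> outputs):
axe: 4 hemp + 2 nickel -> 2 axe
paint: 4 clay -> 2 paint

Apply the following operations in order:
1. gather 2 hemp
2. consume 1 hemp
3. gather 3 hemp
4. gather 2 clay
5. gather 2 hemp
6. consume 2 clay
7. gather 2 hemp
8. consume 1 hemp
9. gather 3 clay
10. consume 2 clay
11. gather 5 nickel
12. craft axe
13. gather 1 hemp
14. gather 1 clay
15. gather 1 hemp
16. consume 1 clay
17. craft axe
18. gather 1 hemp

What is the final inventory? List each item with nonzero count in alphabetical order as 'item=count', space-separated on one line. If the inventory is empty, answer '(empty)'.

Answer: axe=4 clay=1 hemp=2 nickel=1

Derivation:
After 1 (gather 2 hemp): hemp=2
After 2 (consume 1 hemp): hemp=1
After 3 (gather 3 hemp): hemp=4
After 4 (gather 2 clay): clay=2 hemp=4
After 5 (gather 2 hemp): clay=2 hemp=6
After 6 (consume 2 clay): hemp=6
After 7 (gather 2 hemp): hemp=8
After 8 (consume 1 hemp): hemp=7
After 9 (gather 3 clay): clay=3 hemp=7
After 10 (consume 2 clay): clay=1 hemp=7
After 11 (gather 5 nickel): clay=1 hemp=7 nickel=5
After 12 (craft axe): axe=2 clay=1 hemp=3 nickel=3
After 13 (gather 1 hemp): axe=2 clay=1 hemp=4 nickel=3
After 14 (gather 1 clay): axe=2 clay=2 hemp=4 nickel=3
After 15 (gather 1 hemp): axe=2 clay=2 hemp=5 nickel=3
After 16 (consume 1 clay): axe=2 clay=1 hemp=5 nickel=3
After 17 (craft axe): axe=4 clay=1 hemp=1 nickel=1
After 18 (gather 1 hemp): axe=4 clay=1 hemp=2 nickel=1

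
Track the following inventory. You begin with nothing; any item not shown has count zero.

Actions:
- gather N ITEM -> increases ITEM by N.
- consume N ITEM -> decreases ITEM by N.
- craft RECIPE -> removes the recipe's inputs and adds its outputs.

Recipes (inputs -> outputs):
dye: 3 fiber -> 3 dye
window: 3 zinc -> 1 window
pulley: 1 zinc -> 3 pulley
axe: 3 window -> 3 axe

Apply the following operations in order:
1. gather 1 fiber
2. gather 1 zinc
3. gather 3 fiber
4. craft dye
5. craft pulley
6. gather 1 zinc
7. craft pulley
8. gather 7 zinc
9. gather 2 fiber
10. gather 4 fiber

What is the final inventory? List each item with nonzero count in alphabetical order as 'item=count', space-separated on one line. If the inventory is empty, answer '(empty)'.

After 1 (gather 1 fiber): fiber=1
After 2 (gather 1 zinc): fiber=1 zinc=1
After 3 (gather 3 fiber): fiber=4 zinc=1
After 4 (craft dye): dye=3 fiber=1 zinc=1
After 5 (craft pulley): dye=3 fiber=1 pulley=3
After 6 (gather 1 zinc): dye=3 fiber=1 pulley=3 zinc=1
After 7 (craft pulley): dye=3 fiber=1 pulley=6
After 8 (gather 7 zinc): dye=3 fiber=1 pulley=6 zinc=7
After 9 (gather 2 fiber): dye=3 fiber=3 pulley=6 zinc=7
After 10 (gather 4 fiber): dye=3 fiber=7 pulley=6 zinc=7

Answer: dye=3 fiber=7 pulley=6 zinc=7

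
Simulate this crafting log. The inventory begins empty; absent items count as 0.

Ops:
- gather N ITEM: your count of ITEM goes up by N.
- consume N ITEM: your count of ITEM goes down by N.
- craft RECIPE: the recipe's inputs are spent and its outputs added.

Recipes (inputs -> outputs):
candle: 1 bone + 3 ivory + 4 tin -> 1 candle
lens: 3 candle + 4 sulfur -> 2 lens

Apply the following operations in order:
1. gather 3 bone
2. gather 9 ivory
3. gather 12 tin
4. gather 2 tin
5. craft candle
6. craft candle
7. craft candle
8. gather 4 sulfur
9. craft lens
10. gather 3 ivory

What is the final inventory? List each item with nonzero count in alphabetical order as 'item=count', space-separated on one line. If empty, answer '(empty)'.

After 1 (gather 3 bone): bone=3
After 2 (gather 9 ivory): bone=3 ivory=9
After 3 (gather 12 tin): bone=3 ivory=9 tin=12
After 4 (gather 2 tin): bone=3 ivory=9 tin=14
After 5 (craft candle): bone=2 candle=1 ivory=6 tin=10
After 6 (craft candle): bone=1 candle=2 ivory=3 tin=6
After 7 (craft candle): candle=3 tin=2
After 8 (gather 4 sulfur): candle=3 sulfur=4 tin=2
After 9 (craft lens): lens=2 tin=2
After 10 (gather 3 ivory): ivory=3 lens=2 tin=2

Answer: ivory=3 lens=2 tin=2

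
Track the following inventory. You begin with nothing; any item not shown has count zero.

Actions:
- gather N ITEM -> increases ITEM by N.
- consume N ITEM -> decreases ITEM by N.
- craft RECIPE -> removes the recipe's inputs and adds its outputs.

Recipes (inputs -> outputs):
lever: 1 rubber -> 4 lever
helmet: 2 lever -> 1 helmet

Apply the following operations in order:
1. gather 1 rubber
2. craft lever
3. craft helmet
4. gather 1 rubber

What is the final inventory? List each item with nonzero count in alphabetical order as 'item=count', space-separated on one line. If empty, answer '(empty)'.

Answer: helmet=1 lever=2 rubber=1

Derivation:
After 1 (gather 1 rubber): rubber=1
After 2 (craft lever): lever=4
After 3 (craft helmet): helmet=1 lever=2
After 4 (gather 1 rubber): helmet=1 lever=2 rubber=1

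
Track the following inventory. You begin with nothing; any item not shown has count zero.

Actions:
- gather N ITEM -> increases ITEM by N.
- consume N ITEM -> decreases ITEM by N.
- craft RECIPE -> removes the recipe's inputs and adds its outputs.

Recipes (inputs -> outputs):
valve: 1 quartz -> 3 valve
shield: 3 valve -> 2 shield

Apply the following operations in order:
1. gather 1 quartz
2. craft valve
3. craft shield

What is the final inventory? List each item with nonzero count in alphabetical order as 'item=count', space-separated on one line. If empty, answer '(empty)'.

After 1 (gather 1 quartz): quartz=1
After 2 (craft valve): valve=3
After 3 (craft shield): shield=2

Answer: shield=2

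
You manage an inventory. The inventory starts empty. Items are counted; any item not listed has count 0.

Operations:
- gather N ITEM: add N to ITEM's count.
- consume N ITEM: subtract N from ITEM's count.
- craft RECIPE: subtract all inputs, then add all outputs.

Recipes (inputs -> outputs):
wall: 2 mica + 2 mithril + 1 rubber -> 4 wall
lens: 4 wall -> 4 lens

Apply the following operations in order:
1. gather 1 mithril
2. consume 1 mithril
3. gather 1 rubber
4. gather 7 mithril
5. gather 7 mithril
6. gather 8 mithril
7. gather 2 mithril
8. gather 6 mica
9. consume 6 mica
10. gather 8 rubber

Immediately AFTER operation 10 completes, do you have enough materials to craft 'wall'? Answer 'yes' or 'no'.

Answer: no

Derivation:
After 1 (gather 1 mithril): mithril=1
After 2 (consume 1 mithril): (empty)
After 3 (gather 1 rubber): rubber=1
After 4 (gather 7 mithril): mithril=7 rubber=1
After 5 (gather 7 mithril): mithril=14 rubber=1
After 6 (gather 8 mithril): mithril=22 rubber=1
After 7 (gather 2 mithril): mithril=24 rubber=1
After 8 (gather 6 mica): mica=6 mithril=24 rubber=1
After 9 (consume 6 mica): mithril=24 rubber=1
After 10 (gather 8 rubber): mithril=24 rubber=9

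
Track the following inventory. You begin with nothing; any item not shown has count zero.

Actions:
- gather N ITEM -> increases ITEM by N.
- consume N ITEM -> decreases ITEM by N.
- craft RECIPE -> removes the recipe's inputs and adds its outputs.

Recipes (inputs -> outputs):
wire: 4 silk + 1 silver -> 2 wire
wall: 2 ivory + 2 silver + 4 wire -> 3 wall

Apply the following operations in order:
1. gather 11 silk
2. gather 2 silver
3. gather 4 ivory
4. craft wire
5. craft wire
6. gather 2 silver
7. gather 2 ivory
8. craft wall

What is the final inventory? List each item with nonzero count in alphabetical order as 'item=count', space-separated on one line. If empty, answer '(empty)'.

After 1 (gather 11 silk): silk=11
After 2 (gather 2 silver): silk=11 silver=2
After 3 (gather 4 ivory): ivory=4 silk=11 silver=2
After 4 (craft wire): ivory=4 silk=7 silver=1 wire=2
After 5 (craft wire): ivory=4 silk=3 wire=4
After 6 (gather 2 silver): ivory=4 silk=3 silver=2 wire=4
After 7 (gather 2 ivory): ivory=6 silk=3 silver=2 wire=4
After 8 (craft wall): ivory=4 silk=3 wall=3

Answer: ivory=4 silk=3 wall=3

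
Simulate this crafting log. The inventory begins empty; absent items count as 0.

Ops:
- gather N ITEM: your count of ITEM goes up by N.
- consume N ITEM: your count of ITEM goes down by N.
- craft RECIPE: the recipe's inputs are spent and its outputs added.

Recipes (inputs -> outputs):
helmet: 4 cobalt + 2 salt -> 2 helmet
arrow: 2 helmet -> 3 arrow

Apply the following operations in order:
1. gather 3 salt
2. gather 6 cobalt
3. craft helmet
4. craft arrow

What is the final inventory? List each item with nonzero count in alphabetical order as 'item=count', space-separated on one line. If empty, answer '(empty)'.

Answer: arrow=3 cobalt=2 salt=1

Derivation:
After 1 (gather 3 salt): salt=3
After 2 (gather 6 cobalt): cobalt=6 salt=3
After 3 (craft helmet): cobalt=2 helmet=2 salt=1
After 4 (craft arrow): arrow=3 cobalt=2 salt=1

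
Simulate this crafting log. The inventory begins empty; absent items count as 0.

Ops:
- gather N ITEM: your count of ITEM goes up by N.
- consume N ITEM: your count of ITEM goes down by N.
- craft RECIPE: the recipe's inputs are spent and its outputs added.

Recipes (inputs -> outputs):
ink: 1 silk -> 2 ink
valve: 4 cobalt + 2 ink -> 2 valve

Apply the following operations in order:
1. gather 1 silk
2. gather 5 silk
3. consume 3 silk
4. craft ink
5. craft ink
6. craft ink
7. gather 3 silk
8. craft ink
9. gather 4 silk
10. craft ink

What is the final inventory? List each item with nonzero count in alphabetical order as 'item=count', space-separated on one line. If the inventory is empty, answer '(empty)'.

Answer: ink=10 silk=5

Derivation:
After 1 (gather 1 silk): silk=1
After 2 (gather 5 silk): silk=6
After 3 (consume 3 silk): silk=3
After 4 (craft ink): ink=2 silk=2
After 5 (craft ink): ink=4 silk=1
After 6 (craft ink): ink=6
After 7 (gather 3 silk): ink=6 silk=3
After 8 (craft ink): ink=8 silk=2
After 9 (gather 4 silk): ink=8 silk=6
After 10 (craft ink): ink=10 silk=5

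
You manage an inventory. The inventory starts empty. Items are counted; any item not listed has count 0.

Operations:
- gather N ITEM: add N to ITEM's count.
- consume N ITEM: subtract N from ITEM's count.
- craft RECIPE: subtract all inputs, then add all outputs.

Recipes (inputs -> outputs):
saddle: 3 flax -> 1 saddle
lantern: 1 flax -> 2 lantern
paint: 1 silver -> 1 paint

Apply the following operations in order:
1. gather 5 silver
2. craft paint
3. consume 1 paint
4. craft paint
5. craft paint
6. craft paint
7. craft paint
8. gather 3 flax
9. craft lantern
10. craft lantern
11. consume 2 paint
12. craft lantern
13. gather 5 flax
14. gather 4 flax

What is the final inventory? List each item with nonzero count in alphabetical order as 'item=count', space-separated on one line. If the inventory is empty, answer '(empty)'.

After 1 (gather 5 silver): silver=5
After 2 (craft paint): paint=1 silver=4
After 3 (consume 1 paint): silver=4
After 4 (craft paint): paint=1 silver=3
After 5 (craft paint): paint=2 silver=2
After 6 (craft paint): paint=3 silver=1
After 7 (craft paint): paint=4
After 8 (gather 3 flax): flax=3 paint=4
After 9 (craft lantern): flax=2 lantern=2 paint=4
After 10 (craft lantern): flax=1 lantern=4 paint=4
After 11 (consume 2 paint): flax=1 lantern=4 paint=2
After 12 (craft lantern): lantern=6 paint=2
After 13 (gather 5 flax): flax=5 lantern=6 paint=2
After 14 (gather 4 flax): flax=9 lantern=6 paint=2

Answer: flax=9 lantern=6 paint=2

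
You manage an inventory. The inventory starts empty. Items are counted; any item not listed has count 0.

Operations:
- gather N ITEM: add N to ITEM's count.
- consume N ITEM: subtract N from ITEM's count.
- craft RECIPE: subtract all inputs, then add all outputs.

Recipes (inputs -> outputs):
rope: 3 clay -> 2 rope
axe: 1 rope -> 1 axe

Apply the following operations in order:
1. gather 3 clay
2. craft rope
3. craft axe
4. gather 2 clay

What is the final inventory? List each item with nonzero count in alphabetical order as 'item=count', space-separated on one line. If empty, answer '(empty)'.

Answer: axe=1 clay=2 rope=1

Derivation:
After 1 (gather 3 clay): clay=3
After 2 (craft rope): rope=2
After 3 (craft axe): axe=1 rope=1
After 4 (gather 2 clay): axe=1 clay=2 rope=1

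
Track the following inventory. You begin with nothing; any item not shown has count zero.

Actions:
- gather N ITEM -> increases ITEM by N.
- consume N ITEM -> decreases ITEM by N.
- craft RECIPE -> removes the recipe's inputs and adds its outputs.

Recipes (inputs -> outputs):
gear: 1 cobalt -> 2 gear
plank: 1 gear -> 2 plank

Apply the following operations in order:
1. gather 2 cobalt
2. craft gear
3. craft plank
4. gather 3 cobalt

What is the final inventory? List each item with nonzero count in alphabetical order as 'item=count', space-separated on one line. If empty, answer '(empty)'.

After 1 (gather 2 cobalt): cobalt=2
After 2 (craft gear): cobalt=1 gear=2
After 3 (craft plank): cobalt=1 gear=1 plank=2
After 4 (gather 3 cobalt): cobalt=4 gear=1 plank=2

Answer: cobalt=4 gear=1 plank=2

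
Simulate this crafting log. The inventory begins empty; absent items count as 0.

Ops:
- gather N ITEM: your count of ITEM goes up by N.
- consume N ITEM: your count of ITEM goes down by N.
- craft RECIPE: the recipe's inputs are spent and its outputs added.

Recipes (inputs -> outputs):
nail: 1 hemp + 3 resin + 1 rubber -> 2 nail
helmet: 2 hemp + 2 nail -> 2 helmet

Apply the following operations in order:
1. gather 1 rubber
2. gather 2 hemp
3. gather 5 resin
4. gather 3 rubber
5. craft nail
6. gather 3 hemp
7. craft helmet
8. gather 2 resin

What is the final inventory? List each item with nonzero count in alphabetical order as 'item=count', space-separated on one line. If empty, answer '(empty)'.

After 1 (gather 1 rubber): rubber=1
After 2 (gather 2 hemp): hemp=2 rubber=1
After 3 (gather 5 resin): hemp=2 resin=5 rubber=1
After 4 (gather 3 rubber): hemp=2 resin=5 rubber=4
After 5 (craft nail): hemp=1 nail=2 resin=2 rubber=3
After 6 (gather 3 hemp): hemp=4 nail=2 resin=2 rubber=3
After 7 (craft helmet): helmet=2 hemp=2 resin=2 rubber=3
After 8 (gather 2 resin): helmet=2 hemp=2 resin=4 rubber=3

Answer: helmet=2 hemp=2 resin=4 rubber=3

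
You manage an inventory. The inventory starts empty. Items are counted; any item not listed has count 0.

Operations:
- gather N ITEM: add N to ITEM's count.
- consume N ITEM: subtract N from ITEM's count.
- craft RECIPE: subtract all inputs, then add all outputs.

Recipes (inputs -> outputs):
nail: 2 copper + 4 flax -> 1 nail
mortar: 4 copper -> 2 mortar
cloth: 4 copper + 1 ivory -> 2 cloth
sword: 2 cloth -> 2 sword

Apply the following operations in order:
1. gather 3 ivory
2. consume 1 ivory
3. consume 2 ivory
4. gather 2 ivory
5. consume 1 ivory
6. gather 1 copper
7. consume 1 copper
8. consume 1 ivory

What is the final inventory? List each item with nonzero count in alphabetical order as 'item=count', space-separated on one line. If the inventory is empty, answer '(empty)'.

After 1 (gather 3 ivory): ivory=3
After 2 (consume 1 ivory): ivory=2
After 3 (consume 2 ivory): (empty)
After 4 (gather 2 ivory): ivory=2
After 5 (consume 1 ivory): ivory=1
After 6 (gather 1 copper): copper=1 ivory=1
After 7 (consume 1 copper): ivory=1
After 8 (consume 1 ivory): (empty)

Answer: (empty)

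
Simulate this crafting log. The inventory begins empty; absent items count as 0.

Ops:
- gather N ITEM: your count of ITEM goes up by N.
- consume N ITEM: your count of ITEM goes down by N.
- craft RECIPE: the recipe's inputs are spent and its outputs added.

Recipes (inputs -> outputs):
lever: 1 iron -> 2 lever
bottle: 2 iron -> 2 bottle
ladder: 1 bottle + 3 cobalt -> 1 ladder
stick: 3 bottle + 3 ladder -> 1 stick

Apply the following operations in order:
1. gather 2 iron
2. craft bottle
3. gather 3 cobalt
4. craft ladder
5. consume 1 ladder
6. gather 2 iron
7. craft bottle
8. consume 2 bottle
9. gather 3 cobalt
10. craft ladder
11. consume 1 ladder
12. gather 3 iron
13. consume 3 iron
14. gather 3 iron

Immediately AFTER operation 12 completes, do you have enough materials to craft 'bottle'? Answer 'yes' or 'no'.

Answer: yes

Derivation:
After 1 (gather 2 iron): iron=2
After 2 (craft bottle): bottle=2
After 3 (gather 3 cobalt): bottle=2 cobalt=3
After 4 (craft ladder): bottle=1 ladder=1
After 5 (consume 1 ladder): bottle=1
After 6 (gather 2 iron): bottle=1 iron=2
After 7 (craft bottle): bottle=3
After 8 (consume 2 bottle): bottle=1
After 9 (gather 3 cobalt): bottle=1 cobalt=3
After 10 (craft ladder): ladder=1
After 11 (consume 1 ladder): (empty)
After 12 (gather 3 iron): iron=3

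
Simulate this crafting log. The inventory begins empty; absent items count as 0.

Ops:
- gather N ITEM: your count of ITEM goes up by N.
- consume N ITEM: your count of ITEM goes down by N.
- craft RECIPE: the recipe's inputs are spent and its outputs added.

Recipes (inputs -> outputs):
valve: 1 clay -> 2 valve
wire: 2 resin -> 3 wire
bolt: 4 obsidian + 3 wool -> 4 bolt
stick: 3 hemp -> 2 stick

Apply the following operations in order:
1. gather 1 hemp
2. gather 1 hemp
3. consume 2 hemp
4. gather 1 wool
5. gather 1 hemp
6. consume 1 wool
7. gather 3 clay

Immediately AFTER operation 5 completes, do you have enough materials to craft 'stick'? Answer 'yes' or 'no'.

After 1 (gather 1 hemp): hemp=1
After 2 (gather 1 hemp): hemp=2
After 3 (consume 2 hemp): (empty)
After 4 (gather 1 wool): wool=1
After 5 (gather 1 hemp): hemp=1 wool=1

Answer: no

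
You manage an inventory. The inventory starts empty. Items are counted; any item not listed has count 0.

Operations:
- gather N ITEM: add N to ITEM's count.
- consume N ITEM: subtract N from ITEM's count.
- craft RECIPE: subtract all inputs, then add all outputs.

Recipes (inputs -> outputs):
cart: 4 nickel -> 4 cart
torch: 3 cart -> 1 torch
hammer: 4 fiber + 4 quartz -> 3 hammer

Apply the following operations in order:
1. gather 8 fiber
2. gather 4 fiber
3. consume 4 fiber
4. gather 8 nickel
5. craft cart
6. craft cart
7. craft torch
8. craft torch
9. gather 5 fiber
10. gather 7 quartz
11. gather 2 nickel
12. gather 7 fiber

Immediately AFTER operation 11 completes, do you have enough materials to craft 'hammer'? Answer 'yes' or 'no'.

After 1 (gather 8 fiber): fiber=8
After 2 (gather 4 fiber): fiber=12
After 3 (consume 4 fiber): fiber=8
After 4 (gather 8 nickel): fiber=8 nickel=8
After 5 (craft cart): cart=4 fiber=8 nickel=4
After 6 (craft cart): cart=8 fiber=8
After 7 (craft torch): cart=5 fiber=8 torch=1
After 8 (craft torch): cart=2 fiber=8 torch=2
After 9 (gather 5 fiber): cart=2 fiber=13 torch=2
After 10 (gather 7 quartz): cart=2 fiber=13 quartz=7 torch=2
After 11 (gather 2 nickel): cart=2 fiber=13 nickel=2 quartz=7 torch=2

Answer: yes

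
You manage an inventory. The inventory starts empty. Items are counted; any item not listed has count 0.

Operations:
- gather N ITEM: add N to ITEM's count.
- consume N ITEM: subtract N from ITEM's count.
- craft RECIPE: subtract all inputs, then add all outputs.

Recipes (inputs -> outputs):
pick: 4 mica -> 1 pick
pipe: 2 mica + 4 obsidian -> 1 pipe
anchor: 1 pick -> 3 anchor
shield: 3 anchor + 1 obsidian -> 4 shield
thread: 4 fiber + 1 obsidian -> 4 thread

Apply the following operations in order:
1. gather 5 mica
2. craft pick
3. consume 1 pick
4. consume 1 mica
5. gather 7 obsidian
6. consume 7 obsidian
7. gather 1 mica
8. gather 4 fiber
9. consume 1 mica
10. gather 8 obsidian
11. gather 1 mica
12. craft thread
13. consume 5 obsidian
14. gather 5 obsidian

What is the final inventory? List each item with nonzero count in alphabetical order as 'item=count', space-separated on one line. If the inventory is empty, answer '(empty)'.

Answer: mica=1 obsidian=7 thread=4

Derivation:
After 1 (gather 5 mica): mica=5
After 2 (craft pick): mica=1 pick=1
After 3 (consume 1 pick): mica=1
After 4 (consume 1 mica): (empty)
After 5 (gather 7 obsidian): obsidian=7
After 6 (consume 7 obsidian): (empty)
After 7 (gather 1 mica): mica=1
After 8 (gather 4 fiber): fiber=4 mica=1
After 9 (consume 1 mica): fiber=4
After 10 (gather 8 obsidian): fiber=4 obsidian=8
After 11 (gather 1 mica): fiber=4 mica=1 obsidian=8
After 12 (craft thread): mica=1 obsidian=7 thread=4
After 13 (consume 5 obsidian): mica=1 obsidian=2 thread=4
After 14 (gather 5 obsidian): mica=1 obsidian=7 thread=4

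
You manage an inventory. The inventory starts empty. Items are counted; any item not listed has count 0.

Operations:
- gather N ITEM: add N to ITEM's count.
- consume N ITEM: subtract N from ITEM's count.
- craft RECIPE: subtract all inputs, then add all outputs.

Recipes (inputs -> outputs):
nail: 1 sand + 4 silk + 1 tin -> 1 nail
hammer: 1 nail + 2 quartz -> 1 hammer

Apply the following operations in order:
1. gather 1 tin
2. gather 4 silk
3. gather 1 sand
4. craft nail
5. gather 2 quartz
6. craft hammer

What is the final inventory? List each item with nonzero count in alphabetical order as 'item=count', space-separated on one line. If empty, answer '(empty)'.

Answer: hammer=1

Derivation:
After 1 (gather 1 tin): tin=1
After 2 (gather 4 silk): silk=4 tin=1
After 3 (gather 1 sand): sand=1 silk=4 tin=1
After 4 (craft nail): nail=1
After 5 (gather 2 quartz): nail=1 quartz=2
After 6 (craft hammer): hammer=1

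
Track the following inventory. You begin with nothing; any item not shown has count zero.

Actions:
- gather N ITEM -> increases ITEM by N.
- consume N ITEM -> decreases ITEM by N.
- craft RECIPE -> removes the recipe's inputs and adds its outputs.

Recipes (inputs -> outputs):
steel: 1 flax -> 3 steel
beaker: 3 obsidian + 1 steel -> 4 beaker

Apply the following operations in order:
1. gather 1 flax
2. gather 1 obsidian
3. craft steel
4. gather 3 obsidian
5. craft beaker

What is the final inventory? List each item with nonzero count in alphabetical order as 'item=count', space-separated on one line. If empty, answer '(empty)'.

After 1 (gather 1 flax): flax=1
After 2 (gather 1 obsidian): flax=1 obsidian=1
After 3 (craft steel): obsidian=1 steel=3
After 4 (gather 3 obsidian): obsidian=4 steel=3
After 5 (craft beaker): beaker=4 obsidian=1 steel=2

Answer: beaker=4 obsidian=1 steel=2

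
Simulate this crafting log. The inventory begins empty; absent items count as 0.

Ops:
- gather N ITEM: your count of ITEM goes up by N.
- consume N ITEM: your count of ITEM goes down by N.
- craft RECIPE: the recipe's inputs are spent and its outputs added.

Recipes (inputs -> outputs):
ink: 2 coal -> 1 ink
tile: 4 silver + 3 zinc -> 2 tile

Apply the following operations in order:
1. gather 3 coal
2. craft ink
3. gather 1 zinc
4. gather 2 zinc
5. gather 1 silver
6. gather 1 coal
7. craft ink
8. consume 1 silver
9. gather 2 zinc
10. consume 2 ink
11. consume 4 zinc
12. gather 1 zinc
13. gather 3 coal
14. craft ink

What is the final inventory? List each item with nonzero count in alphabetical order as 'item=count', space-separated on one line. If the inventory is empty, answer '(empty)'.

After 1 (gather 3 coal): coal=3
After 2 (craft ink): coal=1 ink=1
After 3 (gather 1 zinc): coal=1 ink=1 zinc=1
After 4 (gather 2 zinc): coal=1 ink=1 zinc=3
After 5 (gather 1 silver): coal=1 ink=1 silver=1 zinc=3
After 6 (gather 1 coal): coal=2 ink=1 silver=1 zinc=3
After 7 (craft ink): ink=2 silver=1 zinc=3
After 8 (consume 1 silver): ink=2 zinc=3
After 9 (gather 2 zinc): ink=2 zinc=5
After 10 (consume 2 ink): zinc=5
After 11 (consume 4 zinc): zinc=1
After 12 (gather 1 zinc): zinc=2
After 13 (gather 3 coal): coal=3 zinc=2
After 14 (craft ink): coal=1 ink=1 zinc=2

Answer: coal=1 ink=1 zinc=2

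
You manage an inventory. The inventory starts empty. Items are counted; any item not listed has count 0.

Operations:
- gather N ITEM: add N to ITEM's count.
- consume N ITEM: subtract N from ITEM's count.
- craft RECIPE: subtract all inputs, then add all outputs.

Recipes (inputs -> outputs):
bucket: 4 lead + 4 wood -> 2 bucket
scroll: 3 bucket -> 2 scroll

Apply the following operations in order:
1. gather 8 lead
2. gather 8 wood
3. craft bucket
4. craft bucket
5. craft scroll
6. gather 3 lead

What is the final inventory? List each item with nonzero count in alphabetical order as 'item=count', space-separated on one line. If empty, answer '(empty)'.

Answer: bucket=1 lead=3 scroll=2

Derivation:
After 1 (gather 8 lead): lead=8
After 2 (gather 8 wood): lead=8 wood=8
After 3 (craft bucket): bucket=2 lead=4 wood=4
After 4 (craft bucket): bucket=4
After 5 (craft scroll): bucket=1 scroll=2
After 6 (gather 3 lead): bucket=1 lead=3 scroll=2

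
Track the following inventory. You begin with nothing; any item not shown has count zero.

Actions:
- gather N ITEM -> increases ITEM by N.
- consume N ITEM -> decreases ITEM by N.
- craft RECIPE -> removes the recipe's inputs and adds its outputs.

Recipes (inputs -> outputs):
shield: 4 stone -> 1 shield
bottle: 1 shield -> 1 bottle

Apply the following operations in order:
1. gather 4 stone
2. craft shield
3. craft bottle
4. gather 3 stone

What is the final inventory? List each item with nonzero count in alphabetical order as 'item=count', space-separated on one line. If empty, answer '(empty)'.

Answer: bottle=1 stone=3

Derivation:
After 1 (gather 4 stone): stone=4
After 2 (craft shield): shield=1
After 3 (craft bottle): bottle=1
After 4 (gather 3 stone): bottle=1 stone=3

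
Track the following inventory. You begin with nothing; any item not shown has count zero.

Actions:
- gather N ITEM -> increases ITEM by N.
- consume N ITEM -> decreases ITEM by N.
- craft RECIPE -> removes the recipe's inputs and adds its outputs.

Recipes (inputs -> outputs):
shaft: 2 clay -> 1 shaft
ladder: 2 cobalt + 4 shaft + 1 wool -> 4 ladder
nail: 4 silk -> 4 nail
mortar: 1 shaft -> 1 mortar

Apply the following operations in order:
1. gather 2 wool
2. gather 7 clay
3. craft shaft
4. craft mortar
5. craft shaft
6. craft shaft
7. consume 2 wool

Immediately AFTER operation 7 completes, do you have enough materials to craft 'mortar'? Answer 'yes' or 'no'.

After 1 (gather 2 wool): wool=2
After 2 (gather 7 clay): clay=7 wool=2
After 3 (craft shaft): clay=5 shaft=1 wool=2
After 4 (craft mortar): clay=5 mortar=1 wool=2
After 5 (craft shaft): clay=3 mortar=1 shaft=1 wool=2
After 6 (craft shaft): clay=1 mortar=1 shaft=2 wool=2
After 7 (consume 2 wool): clay=1 mortar=1 shaft=2

Answer: yes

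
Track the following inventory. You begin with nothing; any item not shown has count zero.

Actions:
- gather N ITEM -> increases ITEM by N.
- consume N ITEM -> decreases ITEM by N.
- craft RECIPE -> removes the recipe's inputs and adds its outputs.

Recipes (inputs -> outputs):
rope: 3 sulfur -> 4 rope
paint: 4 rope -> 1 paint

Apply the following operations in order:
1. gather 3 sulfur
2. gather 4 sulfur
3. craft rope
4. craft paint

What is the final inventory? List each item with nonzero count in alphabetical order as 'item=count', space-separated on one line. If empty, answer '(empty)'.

Answer: paint=1 sulfur=4

Derivation:
After 1 (gather 3 sulfur): sulfur=3
After 2 (gather 4 sulfur): sulfur=7
After 3 (craft rope): rope=4 sulfur=4
After 4 (craft paint): paint=1 sulfur=4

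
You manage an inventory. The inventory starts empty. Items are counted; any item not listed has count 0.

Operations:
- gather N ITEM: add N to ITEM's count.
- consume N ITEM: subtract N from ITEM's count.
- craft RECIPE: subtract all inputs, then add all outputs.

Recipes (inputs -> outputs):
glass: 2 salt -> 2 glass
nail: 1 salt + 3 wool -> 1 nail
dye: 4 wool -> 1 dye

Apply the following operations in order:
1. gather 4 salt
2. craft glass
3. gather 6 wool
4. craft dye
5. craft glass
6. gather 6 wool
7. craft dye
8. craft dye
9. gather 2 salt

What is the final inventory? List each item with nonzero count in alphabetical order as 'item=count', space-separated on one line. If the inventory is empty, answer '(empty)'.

After 1 (gather 4 salt): salt=4
After 2 (craft glass): glass=2 salt=2
After 3 (gather 6 wool): glass=2 salt=2 wool=6
After 4 (craft dye): dye=1 glass=2 salt=2 wool=2
After 5 (craft glass): dye=1 glass=4 wool=2
After 6 (gather 6 wool): dye=1 glass=4 wool=8
After 7 (craft dye): dye=2 glass=4 wool=4
After 8 (craft dye): dye=3 glass=4
After 9 (gather 2 salt): dye=3 glass=4 salt=2

Answer: dye=3 glass=4 salt=2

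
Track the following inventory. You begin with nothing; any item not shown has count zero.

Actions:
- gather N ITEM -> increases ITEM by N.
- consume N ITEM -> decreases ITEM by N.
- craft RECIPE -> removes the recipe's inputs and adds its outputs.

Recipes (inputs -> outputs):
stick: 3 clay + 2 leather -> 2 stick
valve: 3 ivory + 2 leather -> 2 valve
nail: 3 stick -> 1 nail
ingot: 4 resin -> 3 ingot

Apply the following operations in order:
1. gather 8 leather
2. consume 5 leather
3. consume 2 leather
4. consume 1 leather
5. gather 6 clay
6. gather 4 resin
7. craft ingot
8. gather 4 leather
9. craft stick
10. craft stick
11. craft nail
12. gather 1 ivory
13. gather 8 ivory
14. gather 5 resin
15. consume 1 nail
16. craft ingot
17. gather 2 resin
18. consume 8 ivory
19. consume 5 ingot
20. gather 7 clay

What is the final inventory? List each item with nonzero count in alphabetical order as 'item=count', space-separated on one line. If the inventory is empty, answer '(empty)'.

Answer: clay=7 ingot=1 ivory=1 resin=3 stick=1

Derivation:
After 1 (gather 8 leather): leather=8
After 2 (consume 5 leather): leather=3
After 3 (consume 2 leather): leather=1
After 4 (consume 1 leather): (empty)
After 5 (gather 6 clay): clay=6
After 6 (gather 4 resin): clay=6 resin=4
After 7 (craft ingot): clay=6 ingot=3
After 8 (gather 4 leather): clay=6 ingot=3 leather=4
After 9 (craft stick): clay=3 ingot=3 leather=2 stick=2
After 10 (craft stick): ingot=3 stick=4
After 11 (craft nail): ingot=3 nail=1 stick=1
After 12 (gather 1 ivory): ingot=3 ivory=1 nail=1 stick=1
After 13 (gather 8 ivory): ingot=3 ivory=9 nail=1 stick=1
After 14 (gather 5 resin): ingot=3 ivory=9 nail=1 resin=5 stick=1
After 15 (consume 1 nail): ingot=3 ivory=9 resin=5 stick=1
After 16 (craft ingot): ingot=6 ivory=9 resin=1 stick=1
After 17 (gather 2 resin): ingot=6 ivory=9 resin=3 stick=1
After 18 (consume 8 ivory): ingot=6 ivory=1 resin=3 stick=1
After 19 (consume 5 ingot): ingot=1 ivory=1 resin=3 stick=1
After 20 (gather 7 clay): clay=7 ingot=1 ivory=1 resin=3 stick=1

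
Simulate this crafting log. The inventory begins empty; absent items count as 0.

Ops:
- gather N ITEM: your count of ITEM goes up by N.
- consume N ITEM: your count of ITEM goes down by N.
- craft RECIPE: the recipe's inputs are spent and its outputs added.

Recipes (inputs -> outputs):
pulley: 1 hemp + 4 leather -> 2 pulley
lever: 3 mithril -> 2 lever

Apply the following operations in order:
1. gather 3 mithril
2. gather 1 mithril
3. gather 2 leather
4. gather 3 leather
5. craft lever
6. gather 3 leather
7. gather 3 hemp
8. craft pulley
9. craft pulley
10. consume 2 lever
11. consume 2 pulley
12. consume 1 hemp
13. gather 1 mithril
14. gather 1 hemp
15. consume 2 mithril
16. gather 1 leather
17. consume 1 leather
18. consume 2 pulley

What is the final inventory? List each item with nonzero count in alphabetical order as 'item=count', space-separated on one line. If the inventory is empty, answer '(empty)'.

After 1 (gather 3 mithril): mithril=3
After 2 (gather 1 mithril): mithril=4
After 3 (gather 2 leather): leather=2 mithril=4
After 4 (gather 3 leather): leather=5 mithril=4
After 5 (craft lever): leather=5 lever=2 mithril=1
After 6 (gather 3 leather): leather=8 lever=2 mithril=1
After 7 (gather 3 hemp): hemp=3 leather=8 lever=2 mithril=1
After 8 (craft pulley): hemp=2 leather=4 lever=2 mithril=1 pulley=2
After 9 (craft pulley): hemp=1 lever=2 mithril=1 pulley=4
After 10 (consume 2 lever): hemp=1 mithril=1 pulley=4
After 11 (consume 2 pulley): hemp=1 mithril=1 pulley=2
After 12 (consume 1 hemp): mithril=1 pulley=2
After 13 (gather 1 mithril): mithril=2 pulley=2
After 14 (gather 1 hemp): hemp=1 mithril=2 pulley=2
After 15 (consume 2 mithril): hemp=1 pulley=2
After 16 (gather 1 leather): hemp=1 leather=1 pulley=2
After 17 (consume 1 leather): hemp=1 pulley=2
After 18 (consume 2 pulley): hemp=1

Answer: hemp=1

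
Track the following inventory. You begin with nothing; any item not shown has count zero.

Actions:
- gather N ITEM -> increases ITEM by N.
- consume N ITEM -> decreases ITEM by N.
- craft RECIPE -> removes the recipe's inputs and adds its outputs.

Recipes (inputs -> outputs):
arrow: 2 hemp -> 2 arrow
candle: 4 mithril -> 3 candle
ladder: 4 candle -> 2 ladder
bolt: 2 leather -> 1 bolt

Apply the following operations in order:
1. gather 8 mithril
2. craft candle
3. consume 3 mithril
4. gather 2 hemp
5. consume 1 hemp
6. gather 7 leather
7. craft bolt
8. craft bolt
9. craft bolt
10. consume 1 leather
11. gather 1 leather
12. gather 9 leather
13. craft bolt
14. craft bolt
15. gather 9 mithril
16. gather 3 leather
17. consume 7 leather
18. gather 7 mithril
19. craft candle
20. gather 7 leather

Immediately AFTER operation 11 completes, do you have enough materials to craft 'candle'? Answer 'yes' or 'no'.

After 1 (gather 8 mithril): mithril=8
After 2 (craft candle): candle=3 mithril=4
After 3 (consume 3 mithril): candle=3 mithril=1
After 4 (gather 2 hemp): candle=3 hemp=2 mithril=1
After 5 (consume 1 hemp): candle=3 hemp=1 mithril=1
After 6 (gather 7 leather): candle=3 hemp=1 leather=7 mithril=1
After 7 (craft bolt): bolt=1 candle=3 hemp=1 leather=5 mithril=1
After 8 (craft bolt): bolt=2 candle=3 hemp=1 leather=3 mithril=1
After 9 (craft bolt): bolt=3 candle=3 hemp=1 leather=1 mithril=1
After 10 (consume 1 leather): bolt=3 candle=3 hemp=1 mithril=1
After 11 (gather 1 leather): bolt=3 candle=3 hemp=1 leather=1 mithril=1

Answer: no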